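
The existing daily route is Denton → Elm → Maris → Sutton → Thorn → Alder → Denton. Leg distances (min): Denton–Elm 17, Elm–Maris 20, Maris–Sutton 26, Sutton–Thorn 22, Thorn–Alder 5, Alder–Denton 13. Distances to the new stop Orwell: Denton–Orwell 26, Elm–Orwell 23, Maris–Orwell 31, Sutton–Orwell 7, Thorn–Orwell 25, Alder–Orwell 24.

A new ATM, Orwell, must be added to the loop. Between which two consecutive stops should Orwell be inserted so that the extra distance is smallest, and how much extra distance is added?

Minimum extra distance: 10 min, inserting Orwell between Sutton and Thorn.

Insertion cost between consecutive stops i–j is d(i,Orwell) + d(Orwell,j) − d(i,j):
  between Denton and Elm: 26 + 23 − 17 = 32
  between Elm and Maris: 23 + 31 − 20 = 34
  between Maris and Sutton: 31 + 7 − 26 = 12
  between Sutton and Thorn: 7 + 25 − 22 = 10
  between Thorn and Alder: 25 + 24 − 5 = 44
  between Alder and Denton: 24 + 26 − 13 = 37
Cheapest insertion is between Sutton and Thorn, adding 10.
New total = 103 + 10 = 113.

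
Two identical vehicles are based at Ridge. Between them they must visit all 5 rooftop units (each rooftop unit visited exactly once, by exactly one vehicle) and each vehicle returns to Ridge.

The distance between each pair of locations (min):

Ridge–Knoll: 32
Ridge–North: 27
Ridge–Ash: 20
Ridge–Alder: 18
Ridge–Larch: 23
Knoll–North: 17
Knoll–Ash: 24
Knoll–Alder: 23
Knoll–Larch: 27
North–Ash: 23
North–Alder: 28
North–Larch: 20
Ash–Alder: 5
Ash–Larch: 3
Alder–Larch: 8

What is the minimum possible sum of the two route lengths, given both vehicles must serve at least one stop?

Minimum combined distance: 125 min.

Check every non-empty split of the stops between the two vehicles; for each half take its own optimal tour:
  {Knoll} + {North, Ash, Alder, Larch}: 64 + 73 = 137
  {North} + {Knoll, Ash, Alder, Larch}: 54 + 85 = 139
  {Knoll, North} + {Ash, Alder, Larch}: 76 + 49 = 125
  {Ash} + {Knoll, North, Alder, Larch}: 40 + 95 = 135
  {Knoll, Ash} + {North, Alder, Larch}: 76 + 73 = 149
  {North, Ash} + {Knoll, Alder, Larch}: 70 + 85 = 155
  … (15 splits in total)
Best: vehicle 1 Ridge → Knoll → North → Ridge = 76; vehicle 2 Ridge → Ash → Larch → Alder → Ridge = 49; combined 125.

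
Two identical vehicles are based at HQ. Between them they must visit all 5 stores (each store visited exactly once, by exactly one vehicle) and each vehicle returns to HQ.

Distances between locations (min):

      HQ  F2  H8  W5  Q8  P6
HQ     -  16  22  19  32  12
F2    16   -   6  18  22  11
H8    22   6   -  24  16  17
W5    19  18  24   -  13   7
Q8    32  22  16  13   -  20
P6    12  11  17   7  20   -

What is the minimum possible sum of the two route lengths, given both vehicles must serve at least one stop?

Try each way of splitting the stops between the two vehicles (each non-empty) and, for each split, find the best tour for each vehicle:
  {F2} + {H8, W5, Q8, P6}: 32 + 70 = 102
  {H8} + {F2, W5, Q8, P6}: 44 + 70 = 114
  {F2, H8} + {W5, Q8, P6}: 44 + 64 = 108
  {W5} + {F2, H8, Q8, P6}: 38 + 70 = 108
  {F2, W5} + {H8, Q8, P6}: 53 + 70 = 123
  {H8, W5} + {F2, Q8, P6}: 65 + 70 = 135
  … (15 splits in total)
  {F2, H8, W5, Q8} + {P6}: 70 + 24 = 94  ← best
Best: vehicle 1 HQ → F2 → H8 → Q8 → W5 → HQ = 70; vehicle 2 HQ → P6 → HQ = 24; combined 94.

Minimum combined distance: 94 min.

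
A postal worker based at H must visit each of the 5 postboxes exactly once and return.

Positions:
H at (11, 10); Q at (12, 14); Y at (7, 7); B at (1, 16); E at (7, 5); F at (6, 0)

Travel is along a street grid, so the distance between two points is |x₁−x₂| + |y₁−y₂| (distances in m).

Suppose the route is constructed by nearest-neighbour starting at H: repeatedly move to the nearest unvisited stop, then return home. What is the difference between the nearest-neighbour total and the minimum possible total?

From H: Q=5, Y=7, E=9, F=15, B=16 → choose Q (5).
From Q: Y=12, B=13, E=14, F=20 → choose Y (12).
From Y: E=2, F=8, B=15 → choose E (2).
From E: F=6, B=17 → choose F (6).
From F: B=21 → choose B (21).
NN route H → Q → Y → E → F → B → H costs 62.
Optimal: H → Q → B → F → E → Y → H costs 54 (by enumerating all 60 distinct tours).
Excess = 62 − 54 = 8.

Excess over optimum: 8 m.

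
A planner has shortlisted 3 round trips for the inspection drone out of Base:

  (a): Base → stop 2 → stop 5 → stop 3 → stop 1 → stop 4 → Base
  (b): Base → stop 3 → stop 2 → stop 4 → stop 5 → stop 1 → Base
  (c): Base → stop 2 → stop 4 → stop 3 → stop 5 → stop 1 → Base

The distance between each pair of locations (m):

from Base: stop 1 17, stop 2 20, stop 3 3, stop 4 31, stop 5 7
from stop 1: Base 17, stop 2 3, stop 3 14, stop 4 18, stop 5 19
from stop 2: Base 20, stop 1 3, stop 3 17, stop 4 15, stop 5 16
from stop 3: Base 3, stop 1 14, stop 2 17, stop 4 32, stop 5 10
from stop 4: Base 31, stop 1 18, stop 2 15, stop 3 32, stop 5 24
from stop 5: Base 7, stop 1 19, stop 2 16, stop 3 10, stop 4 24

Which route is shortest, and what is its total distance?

(a): 20 + 16 + 10 + 14 + 18 + 31 = 109
(b): 3 + 17 + 15 + 24 + 19 + 17 = 95
(c): 20 + 15 + 32 + 10 + 19 + 17 = 113

Shortest is (b), total 95 m.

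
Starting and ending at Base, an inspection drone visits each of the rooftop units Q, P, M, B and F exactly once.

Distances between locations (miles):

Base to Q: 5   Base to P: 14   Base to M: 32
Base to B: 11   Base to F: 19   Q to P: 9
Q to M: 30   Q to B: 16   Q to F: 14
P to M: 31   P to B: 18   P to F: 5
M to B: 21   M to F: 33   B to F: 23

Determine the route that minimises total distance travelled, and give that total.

With 5 stops there are 5!/2 = 60 distinct round trips (a route and its reverse cost the same).
Base-Q-P-M-B-F-Base: 5+9+31+21+23+19 = 108
Base-Q-P-M-F-B-Base: 5+9+31+33+23+11 = 112
Base-Q-P-B-M-F-Base: 5+9+18+21+33+19 = 105
Base-Q-P-B-F-M-Base: 5+9+18+23+33+32 = 120
Base-Q-P-F-M-B-Base: 5+9+5+33+21+11 = 84
Base-Q-P-F-B-M-Base: 5+9+5+23+21+32 = 95
Base-Q-M-P-B-F-Base: 5+30+31+18+23+19 = 126
Base-Q-M-P-F-B-Base: 5+30+31+5+23+11 = 105
Base-Q-M-B-P-F-Base: 5+30+21+18+5+19 = 98
Base-Q-M-B-F-P-Base: 5+30+21+23+5+14 = 98
Base-Q-M-F-P-B-Base: 5+30+33+5+18+11 = 102
Base-Q-M-F-B-P-Base: 5+30+33+23+18+14 = 123
Base-Q-B-P-M-F-Base: 5+16+18+31+33+19 = 122
Base-Q-B-P-F-M-Base: 5+16+18+5+33+32 = 109
… (46 more)
The minimum is 84.
One optimal route: Base → Q → P → F → M → B → Base (or its reverse).

Minimum total distance: 84 miles.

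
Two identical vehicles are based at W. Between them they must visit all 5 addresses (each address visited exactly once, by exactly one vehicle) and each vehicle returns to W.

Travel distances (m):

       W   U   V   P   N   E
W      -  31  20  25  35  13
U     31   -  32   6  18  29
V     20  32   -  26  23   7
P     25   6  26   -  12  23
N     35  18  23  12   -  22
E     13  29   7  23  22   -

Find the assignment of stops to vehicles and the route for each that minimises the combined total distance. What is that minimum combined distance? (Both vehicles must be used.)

Check every non-empty split of the stops between the two vehicles; for each half take its own optimal tour:
  {U} + {V, P, N, E}: 62 + 80 = 142
  {V} + {U, P, N, E}: 40 + 84 = 124
  {U, V} + {P, N, E}: 83 + 72 = 155
  {P} + {U, V, N, E}: 50 + 92 = 142
  {U, P} + {V, N, E}: 62 + 78 = 140
  {V, P} + {U, N, E}: 71 + 84 = 155
  … (15 splits in total)
  {U, V, P, N} + {E}: 92 + 26 = 118  ← best
Best: vehicle 1 W → U → P → N → V → W = 92; vehicle 2 W → E → W = 26; combined 118.

Minimum combined distance: 118 m.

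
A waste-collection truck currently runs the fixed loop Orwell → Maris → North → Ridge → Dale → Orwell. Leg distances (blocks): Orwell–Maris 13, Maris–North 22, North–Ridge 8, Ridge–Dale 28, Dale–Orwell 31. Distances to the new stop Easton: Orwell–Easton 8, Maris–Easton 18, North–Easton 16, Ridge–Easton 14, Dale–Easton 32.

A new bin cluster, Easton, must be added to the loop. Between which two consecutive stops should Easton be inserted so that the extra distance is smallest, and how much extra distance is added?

Adding 9 blocks by placing Easton on the Dale–Orwell leg.

Insertion cost between consecutive stops i–j is d(i,Easton) + d(Easton,j) − d(i,j):
  between Orwell and Maris: 8 + 18 − 13 = 13
  between Maris and North: 18 + 16 − 22 = 12
  between North and Ridge: 16 + 14 − 8 = 22
  between Ridge and Dale: 14 + 32 − 28 = 18
  between Dale and Orwell: 32 + 8 − 31 = 9
Cheapest insertion is between Dale and Orwell, adding 9.
New total = 102 + 9 = 111.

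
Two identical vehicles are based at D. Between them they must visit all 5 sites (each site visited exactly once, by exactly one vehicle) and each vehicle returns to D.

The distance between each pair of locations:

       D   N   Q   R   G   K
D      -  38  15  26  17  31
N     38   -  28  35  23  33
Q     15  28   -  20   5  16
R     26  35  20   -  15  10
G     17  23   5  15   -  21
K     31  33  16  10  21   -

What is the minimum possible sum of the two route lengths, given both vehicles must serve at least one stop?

There are 2^4 − 1 = 15 ways to divide the 5 stops into two non-empty groups. For each, the best each vehicle can do is its own shortest tour through its group:
  {N} + {Q, R, G, K}: 76 + 73 = 149
  {Q} + {N, R, G, K}: 30 + 109 = 139
  {N, Q} + {R, G, K}: 81 + 73 = 154
  {R} + {N, Q, G, K}: 52 + 104 = 156
  {N, R} + {Q, G, K}: 99 + 69 = 168
  {Q, R} + {N, G, K}: 61 + 104 = 165
  … (15 splits in total)
Best: vehicle 1 D → Q → D = 30; vehicle 2 D → R → K → N → G → D = 109; combined 139.

Minimum combined distance: 139.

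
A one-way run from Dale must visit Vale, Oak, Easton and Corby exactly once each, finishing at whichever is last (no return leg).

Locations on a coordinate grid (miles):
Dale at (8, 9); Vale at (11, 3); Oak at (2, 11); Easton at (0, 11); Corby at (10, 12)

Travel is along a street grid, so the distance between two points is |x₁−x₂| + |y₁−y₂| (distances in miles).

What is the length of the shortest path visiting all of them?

There are 4! = 24 possible orderings.
Dale - Vale - Oak - Easton - Corby: 9+17+2+11 = 39
Dale - Vale - Oak - Corby - Easton: 9+17+9+11 = 46
Dale - Vale - Easton - Oak - Corby: 9+19+2+9 = 39
Dale - Vale - Easton - Corby - Oak: 9+19+11+9 = 48
Dale - Vale - Corby - Oak - Easton: 9+10+9+2 = 30
Dale - Vale - Corby - Easton - Oak: 9+10+11+2 = 32
Dale - Oak - Vale - Easton - Corby: 8+17+19+11 = 55
Dale - Oak - Vale - Corby - Easton: 8+17+10+11 = 46
Dale - Oak - Easton - Vale - Corby: 8+2+19+10 = 39
Dale - Oak - Easton - Corby - Vale: 8+2+11+10 = 31
Dale - Oak - Corby - Vale - Easton: 8+9+10+19 = 46
Dale - Oak - Corby - Easton - Vale: 8+9+11+19 = 47
Dale - Easton - Vale - Oak - Corby: 10+19+17+9 = 55
Dale - Easton - Vale - Corby - Oak: 10+19+10+9 = 48
… (10 more)
The minimum is 30.
One shortest path: Dale → Vale → Corby → Oak → Easton.

30 miles — the minimum one-way total.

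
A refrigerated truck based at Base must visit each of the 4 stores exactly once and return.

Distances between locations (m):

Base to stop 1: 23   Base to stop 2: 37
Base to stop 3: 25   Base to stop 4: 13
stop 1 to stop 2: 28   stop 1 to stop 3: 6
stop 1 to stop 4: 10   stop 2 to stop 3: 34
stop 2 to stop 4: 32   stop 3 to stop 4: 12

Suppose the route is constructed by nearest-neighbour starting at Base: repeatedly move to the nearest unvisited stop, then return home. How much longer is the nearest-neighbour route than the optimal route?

The nearest-neighbour route is 4 m longer than optimal.

Base: stop 4=13, stop 1=23, stop 3=25, stop 2=37 ⇒ stop 4
stop 4: stop 1=10, stop 3=12, stop 2=32 ⇒ stop 1
stop 1: stop 3=6, stop 2=28 ⇒ stop 3
stop 3: stop 2=34 ⇒ stop 2
NN route Base → stop 4 → stop 1 → stop 3 → stop 2 → Base costs 100.
Optimal: Base → stop 2 → stop 1 → stop 3 → stop 4 → Base costs 96 (by enumerating all 12 distinct tours).
Excess = 100 − 96 = 4.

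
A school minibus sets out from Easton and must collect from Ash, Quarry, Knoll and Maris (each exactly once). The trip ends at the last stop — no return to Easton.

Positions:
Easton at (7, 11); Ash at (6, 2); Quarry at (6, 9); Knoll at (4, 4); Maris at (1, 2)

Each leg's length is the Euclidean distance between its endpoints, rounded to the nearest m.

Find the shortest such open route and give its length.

There are 4! = 24 possible orderings.
Easton - Ash - Quarry - Knoll - Maris: 9+7+5+4 = 25
Easton - Ash - Quarry - Maris - Knoll: 9+7+9+4 = 29
Easton - Ash - Knoll - Quarry - Maris: 9+3+5+9 = 26
Easton - Ash - Knoll - Maris - Quarry: 9+3+4+9 = 25
Easton - Ash - Maris - Quarry - Knoll: 9+5+9+5 = 28
Easton - Ash - Maris - Knoll - Quarry: 9+5+4+5 = 23
Easton - Quarry - Ash - Knoll - Maris: 2+7+3+4 = 16
Easton - Quarry - Ash - Maris - Knoll: 2+7+5+4 = 18
Easton - Quarry - Knoll - Ash - Maris: 2+5+3+5 = 15
Easton - Quarry - Knoll - Maris - Ash: 2+5+4+5 = 16
Easton - Quarry - Maris - Ash - Knoll: 2+9+5+3 = 19
Easton - Quarry - Maris - Knoll - Ash: 2+9+4+3 = 18
Easton - Knoll - Ash - Quarry - Maris: 8+3+7+9 = 27
Easton - Knoll - Ash - Maris - Quarry: 8+3+5+9 = 25
… (10 more)
The minimum is 15.
One shortest path: Easton → Quarry → Knoll → Ash → Maris.

Shortest open route: 15 m.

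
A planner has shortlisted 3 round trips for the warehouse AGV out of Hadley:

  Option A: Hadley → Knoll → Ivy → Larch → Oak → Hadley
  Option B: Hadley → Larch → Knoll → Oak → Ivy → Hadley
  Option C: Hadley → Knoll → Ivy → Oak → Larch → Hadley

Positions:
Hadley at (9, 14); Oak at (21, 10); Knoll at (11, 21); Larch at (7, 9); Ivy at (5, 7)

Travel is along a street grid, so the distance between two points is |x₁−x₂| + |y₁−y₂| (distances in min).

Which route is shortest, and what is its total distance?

Shortest is Option A, total 64 min.

Option A: 9 + 20 + 4 + 15 + 16 = 64
Option B: 7 + 16 + 21 + 19 + 11 = 74
Option C: 9 + 20 + 19 + 15 + 7 = 70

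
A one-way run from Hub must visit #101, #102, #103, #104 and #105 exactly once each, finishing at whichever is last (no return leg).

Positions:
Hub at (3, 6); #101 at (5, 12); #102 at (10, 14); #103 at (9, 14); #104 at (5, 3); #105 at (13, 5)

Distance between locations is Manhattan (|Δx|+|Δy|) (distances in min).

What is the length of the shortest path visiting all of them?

33 min — the minimum one-way total.

There are 5! = 120 possible orderings.
Hub - #101 - #102 - #103 - #104 - #105: 8+7+1+15+10 = 41
Hub - #101 - #102 - #103 - #105 - #104: 8+7+1+13+10 = 39
Hub - #101 - #102 - #104 - #103 - #105: 8+7+16+15+13 = 59
Hub - #101 - #102 - #104 - #105 - #103: 8+7+16+10+13 = 54
Hub - #101 - #102 - #105 - #103 - #104: 8+7+12+13+15 = 55
Hub - #101 - #102 - #105 - #104 - #103: 8+7+12+10+15 = 52
Hub - #101 - #103 - #102 - #104 - #105: 8+6+1+16+10 = 41
Hub - #101 - #103 - #102 - #105 - #104: 8+6+1+12+10 = 37
Hub - #101 - #103 - #104 - #102 - #105: 8+6+15+16+12 = 57
Hub - #101 - #103 - #104 - #105 - #102: 8+6+15+10+12 = 51
Hub - #101 - #103 - #105 - #102 - #104: 8+6+13+12+16 = 55
Hub - #101 - #103 - #105 - #104 - #102: 8+6+13+10+16 = 53
Hub - #101 - #104 - #102 - #103 - #105: 8+9+16+1+13 = 47
Hub - #101 - #104 - #102 - #105 - #103: 8+9+16+12+13 = 58
… (106 more)
Hub - #104 - #101 - #103 - #102 - #105: 5+9+6+1+12 = 33  ← best
The minimum is 33.
One shortest path: Hub → #104 → #101 → #103 → #102 → #105.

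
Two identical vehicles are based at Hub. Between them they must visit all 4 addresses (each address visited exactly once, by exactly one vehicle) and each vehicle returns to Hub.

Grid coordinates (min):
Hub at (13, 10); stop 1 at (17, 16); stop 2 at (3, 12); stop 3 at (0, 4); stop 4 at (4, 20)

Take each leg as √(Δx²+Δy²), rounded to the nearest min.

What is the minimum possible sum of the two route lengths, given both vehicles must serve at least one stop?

Minimum combined distance: 58 min.

Check every non-empty split of the stops between the two vehicles; for each half take its own optimal tour:
  {stop 1} + {stop 2, stop 3, stop 4}: 14 + 44 = 58
  {stop 2} + {stop 1, stop 3, stop 4}: 20 + 51 = 71
  {stop 1, stop 2} + {stop 3, stop 4}: 32 + 43 = 75
  {stop 3} + {stop 1, stop 2, stop 4}: 28 + 39 = 67
  {stop 1, stop 3} + {stop 2, stop 4}: 42 + 31 = 73
  {stop 2, stop 3} + {stop 1, stop 4}: 33 + 34 = 67
  … (7 splits in total)
Best: vehicle 1 Hub → stop 1 → Hub = 14; vehicle 2 Hub → stop 3 → stop 2 → stop 4 → Hub = 44; combined 58.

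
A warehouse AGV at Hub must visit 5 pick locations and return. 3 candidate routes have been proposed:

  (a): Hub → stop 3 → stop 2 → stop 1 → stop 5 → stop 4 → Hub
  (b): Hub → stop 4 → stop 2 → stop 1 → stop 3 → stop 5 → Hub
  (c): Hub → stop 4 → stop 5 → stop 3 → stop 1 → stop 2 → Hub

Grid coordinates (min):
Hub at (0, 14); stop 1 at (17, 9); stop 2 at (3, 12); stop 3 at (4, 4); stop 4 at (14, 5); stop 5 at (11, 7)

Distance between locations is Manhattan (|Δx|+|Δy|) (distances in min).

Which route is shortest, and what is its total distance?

(a): 14 + 9 + 17 + 8 + 5 + 23 = 76
(b): 23 + 18 + 17 + 18 + 10 + 18 = 104
(c): 23 + 5 + 10 + 18 + 17 + 5 = 78

76 min — (a) is the shortest.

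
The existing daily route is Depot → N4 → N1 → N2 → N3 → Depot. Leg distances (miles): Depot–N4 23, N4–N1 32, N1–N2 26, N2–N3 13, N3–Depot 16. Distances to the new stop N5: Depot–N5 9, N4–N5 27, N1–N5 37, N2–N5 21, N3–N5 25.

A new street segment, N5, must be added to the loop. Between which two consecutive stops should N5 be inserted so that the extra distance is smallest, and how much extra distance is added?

Minimum extra distance: 13 miles, inserting N5 between Depot and N4.

Insertion cost between consecutive stops i–j is d(i,N5) + d(N5,j) − d(i,j):
  between Depot and N4: 9 + 27 − 23 = 13
  between N4 and N1: 27 + 37 − 32 = 32
  between N1 and N2: 37 + 21 − 26 = 32
  between N2 and N3: 21 + 25 − 13 = 33
  between N3 and Depot: 25 + 9 − 16 = 18
Cheapest insertion is between Depot and N4, adding 13.
New total = 110 + 13 = 123.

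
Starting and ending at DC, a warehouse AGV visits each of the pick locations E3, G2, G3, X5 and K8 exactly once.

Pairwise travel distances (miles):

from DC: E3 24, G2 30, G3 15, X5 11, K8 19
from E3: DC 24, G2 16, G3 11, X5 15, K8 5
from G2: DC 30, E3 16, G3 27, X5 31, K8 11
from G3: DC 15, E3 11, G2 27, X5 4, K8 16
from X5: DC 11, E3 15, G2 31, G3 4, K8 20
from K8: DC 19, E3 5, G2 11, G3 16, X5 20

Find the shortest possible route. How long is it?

Minimum total distance: 72 miles.

With 5 stops there are 5!/2 = 60 distinct round trips (a route and its reverse cost the same).
DC - E3 - G2 - G3 - X5 - K8 - DC: 24+16+27+4+20+19 = 110
DC - E3 - G2 - G3 - K8 - X5 - DC: 24+16+27+16+20+11 = 114
DC - E3 - G2 - X5 - G3 - K8 - DC: 24+16+31+4+16+19 = 110
DC - E3 - G2 - X5 - K8 - G3 - DC: 24+16+31+20+16+15 = 122
DC - E3 - G2 - K8 - G3 - X5 - DC: 24+16+11+16+4+11 = 82
DC - E3 - G2 - K8 - X5 - G3 - DC: 24+16+11+20+4+15 = 90
DC - E3 - G3 - G2 - X5 - K8 - DC: 24+11+27+31+20+19 = 132
DC - E3 - G3 - G2 - K8 - X5 - DC: 24+11+27+11+20+11 = 104
DC - E3 - G3 - X5 - G2 - K8 - DC: 24+11+4+31+11+19 = 100
DC - E3 - G3 - X5 - K8 - G2 - DC: 24+11+4+20+11+30 = 100
DC - E3 - G3 - K8 - G2 - X5 - DC: 24+11+16+11+31+11 = 104
DC - E3 - G3 - K8 - X5 - G2 - DC: 24+11+16+20+31+30 = 132
DC - E3 - X5 - G2 - G3 - K8 - DC: 24+15+31+27+16+19 = 132
DC - E3 - X5 - G2 - K8 - G3 - DC: 24+15+31+11+16+15 = 112
… (46 more)
DC - G2 - K8 - E3 - G3 - X5 - DC: 30+11+5+11+4+11 = 72  ← best
The minimum is 72.
One optimal route: DC → G2 → K8 → E3 → G3 → X5 → DC (or its reverse).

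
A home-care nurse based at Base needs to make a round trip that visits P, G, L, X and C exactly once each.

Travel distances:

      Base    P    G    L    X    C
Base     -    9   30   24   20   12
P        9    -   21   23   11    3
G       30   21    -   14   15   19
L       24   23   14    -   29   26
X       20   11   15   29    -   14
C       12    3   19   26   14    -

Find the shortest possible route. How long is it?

There are 60 distinct closed tours to check (reversals are equivalent).
Base-P-G-L-X-C-Base: 9+21+14+29+14+12 = 99
Base-P-G-L-C-X-Base: 9+21+14+26+14+20 = 104
Base-P-G-X-L-C-Base: 9+21+15+29+26+12 = 112
Base-P-G-X-C-L-Base: 9+21+15+14+26+24 = 109
Base-P-G-C-L-X-Base: 9+21+19+26+29+20 = 124
Base-P-G-C-X-L-Base: 9+21+19+14+29+24 = 116
Base-P-L-G-X-C-Base: 9+23+14+15+14+12 = 87
Base-P-L-G-C-X-Base: 9+23+14+19+14+20 = 99
Base-P-L-X-G-C-Base: 9+23+29+15+19+12 = 107
Base-P-L-X-C-G-Base: 9+23+29+14+19+30 = 124
Base-P-L-C-G-X-Base: 9+23+26+19+15+20 = 112
Base-P-L-C-X-G-Base: 9+23+26+14+15+30 = 117
Base-P-X-G-L-C-Base: 9+11+15+14+26+12 = 87
Base-P-X-G-C-L-Base: 9+11+15+19+26+24 = 104
… (46 more)
Base-P-C-X-G-L-Base: 9+3+14+15+14+24 = 79  ← best
The minimum is 79.
One optimal route: Base → P → C → X → G → L → Base (or its reverse).

79 — the shortest possible round trip.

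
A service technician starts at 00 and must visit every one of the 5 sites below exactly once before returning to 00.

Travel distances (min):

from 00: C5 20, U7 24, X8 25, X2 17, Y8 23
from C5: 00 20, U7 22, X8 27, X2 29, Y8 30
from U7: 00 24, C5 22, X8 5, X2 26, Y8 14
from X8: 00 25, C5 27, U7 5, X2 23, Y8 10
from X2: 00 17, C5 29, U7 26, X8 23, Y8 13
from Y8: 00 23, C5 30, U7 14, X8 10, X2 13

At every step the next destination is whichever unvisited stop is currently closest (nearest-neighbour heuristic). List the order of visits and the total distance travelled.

At 00 the remaining stops are X2 17, C5 20, Y8 23, U7 24, X8 25; go to X2.
At X2 the remaining stops are Y8 13, X8 23, U7 26, C5 29; go to Y8.
At Y8 the remaining stops are X8 10, U7 14, C5 30; go to X8.
At X8 the remaining stops are U7 5, C5 27; go to U7.
At U7 the remaining stops are C5 22; go to C5.
Return C5→00: 20.
Total = 17 + 13 + 10 + 5 + 22 + 20 = 87.

87 min along 00 → X2 → Y8 → X8 → U7 → C5 → 00.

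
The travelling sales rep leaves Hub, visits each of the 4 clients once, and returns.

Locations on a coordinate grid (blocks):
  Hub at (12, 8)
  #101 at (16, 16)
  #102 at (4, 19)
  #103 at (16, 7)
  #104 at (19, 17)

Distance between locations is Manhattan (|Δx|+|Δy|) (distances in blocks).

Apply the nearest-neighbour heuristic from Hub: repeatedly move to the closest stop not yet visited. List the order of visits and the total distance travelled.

54 blocks along Hub → #103 → #101 → #104 → #102 → Hub.

From Hub: distances to unvisited — #103=5, #101=12, #104=16, #102=19. Nearest is #103 (5).
From #103: distances to unvisited — #101=9, #104=13, #102=24. Nearest is #101 (9).
From #101: distances to unvisited — #104=4, #102=15. Nearest is #104 (4).
From #104: distances to unvisited — #102=17. Nearest is #102 (17).
Return #102→Hub: 19.
Total = 5 + 9 + 4 + 17 + 19 = 54.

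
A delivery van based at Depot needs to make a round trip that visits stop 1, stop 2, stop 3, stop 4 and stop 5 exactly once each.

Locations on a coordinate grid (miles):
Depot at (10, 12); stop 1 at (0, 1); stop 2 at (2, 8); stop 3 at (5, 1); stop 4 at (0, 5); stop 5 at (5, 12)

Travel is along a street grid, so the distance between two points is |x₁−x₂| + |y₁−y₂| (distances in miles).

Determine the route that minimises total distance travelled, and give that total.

Minimum total distance: 42 miles.

With 5 stops there are 5!/2 = 60 distinct round trips (a route and its reverse cost the same).
Depot→stop 1→stop 2→stop 3→stop 4→stop 5→Depot: 21+9+10+9+12+5 = 66
Depot→stop 1→stop 2→stop 3→stop 5→stop 4→Depot: 21+9+10+11+12+17 = 80
Depot→stop 1→stop 2→stop 4→stop 3→stop 5→Depot: 21+9+5+9+11+5 = 60
Depot→stop 1→stop 2→stop 4→stop 5→stop 3→Depot: 21+9+5+12+11+16 = 74
Depot→stop 1→stop 2→stop 5→stop 3→stop 4→Depot: 21+9+7+11+9+17 = 74
Depot→stop 1→stop 2→stop 5→stop 4→stop 3→Depot: 21+9+7+12+9+16 = 74
Depot→stop 1→stop 3→stop 2→stop 4→stop 5→Depot: 21+5+10+5+12+5 = 58
Depot→stop 1→stop 3→stop 2→stop 5→stop 4→Depot: 21+5+10+7+12+17 = 72
Depot→stop 1→stop 3→stop 4→stop 2→stop 5→Depot: 21+5+9+5+7+5 = 52
Depot→stop 1→stop 3→stop 4→stop 5→stop 2→Depot: 21+5+9+12+7+12 = 66
Depot→stop 1→stop 3→stop 5→stop 2→stop 4→Depot: 21+5+11+7+5+17 = 66
Depot→stop 1→stop 3→stop 5→stop 4→stop 2→Depot: 21+5+11+12+5+12 = 66
Depot→stop 1→stop 4→stop 2→stop 3→stop 5→Depot: 21+4+5+10+11+5 = 56
Depot→stop 1→stop 4→stop 2→stop 5→stop 3→Depot: 21+4+5+7+11+16 = 64
… (46 more)
Depot→stop 2→stop 4→stop 1→stop 3→stop 5→Depot: 12+5+4+5+11+5 = 42  ← best
The minimum is 42.
One optimal route: Depot → stop 2 → stop 4 → stop 1 → stop 3 → stop 5 → Depot (or its reverse).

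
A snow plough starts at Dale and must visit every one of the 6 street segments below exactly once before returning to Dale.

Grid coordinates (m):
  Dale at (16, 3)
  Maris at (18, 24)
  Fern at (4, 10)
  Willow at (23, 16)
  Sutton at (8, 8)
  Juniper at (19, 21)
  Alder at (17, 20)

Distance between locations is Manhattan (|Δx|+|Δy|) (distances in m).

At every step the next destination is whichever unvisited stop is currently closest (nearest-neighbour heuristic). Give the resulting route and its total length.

At Dale the remaining stops are Sutton 13, Alder 18, Fern 19, Willow 20, Juniper 21, Maris 23; go to Sutton.
At Sutton the remaining stops are Fern 6, Alder 21, Willow 23, Juniper 24, Maris 26; go to Fern.
At Fern the remaining stops are Alder 23, Willow 25, Juniper 26, Maris 28; go to Alder.
At Alder the remaining stops are Juniper 3, Maris 5, Willow 10; go to Juniper.
At Juniper the remaining stops are Maris 4, Willow 9; go to Maris.
At Maris the remaining stops are Willow 13; go to Willow.
Return Willow→Dale: 20.
Total = 13 + 6 + 23 + 3 + 4 + 13 + 20 = 82.

Total distance 82 m via the nearest-neighbour route Dale → Sutton → Fern → Alder → Juniper → Maris → Willow → Dale.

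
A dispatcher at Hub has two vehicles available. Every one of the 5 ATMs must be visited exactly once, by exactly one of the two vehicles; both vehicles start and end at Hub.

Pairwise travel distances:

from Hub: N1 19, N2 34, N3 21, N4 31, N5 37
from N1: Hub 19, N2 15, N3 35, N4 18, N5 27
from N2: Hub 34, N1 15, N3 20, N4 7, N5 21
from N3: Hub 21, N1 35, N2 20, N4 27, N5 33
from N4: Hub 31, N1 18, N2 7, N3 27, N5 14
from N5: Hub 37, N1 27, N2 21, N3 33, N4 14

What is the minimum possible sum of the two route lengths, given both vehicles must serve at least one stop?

There are 2^4 − 1 = 15 ways to divide the 5 stops into two non-empty groups. For each, the best each vehicle can do is its own shortest tour through its group:
  {N1} + {N2, N3, N4, N5}: 38 + 99 = 137
  {N2} + {N1, N3, N4, N5}: 68 + 105 = 173
  {N1, N2} + {N3, N4, N5}: 68 + 99 = 167
  {N3} + {N1, N2, N4, N5}: 42 + 92 = 134
  {N1, N3} + {N2, N4, N5}: 75 + 92 = 167
  {N2, N3} + {N1, N4, N5}: 75 + 88 = 163
  … (15 splits in total)
Best: vehicle 1 Hub → N3 → Hub = 42; vehicle 2 Hub → N1 → N2 → N4 → N5 → Hub = 92; combined 134.

Minimum combined distance: 134.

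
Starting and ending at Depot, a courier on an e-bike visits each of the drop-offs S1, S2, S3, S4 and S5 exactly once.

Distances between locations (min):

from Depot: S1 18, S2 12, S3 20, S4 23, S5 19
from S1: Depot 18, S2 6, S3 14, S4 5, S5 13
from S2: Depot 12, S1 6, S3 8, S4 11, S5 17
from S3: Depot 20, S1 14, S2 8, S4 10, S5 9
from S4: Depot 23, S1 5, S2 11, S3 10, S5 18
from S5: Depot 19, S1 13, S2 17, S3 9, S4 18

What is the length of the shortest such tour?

Shortest round trip = 61 min.

With 5 stops there are 5!/2 = 60 distinct round trips (a route and its reverse cost the same).
Depot → S1 → S2 → S3 → S4 → S5 → Depot: 18+6+8+10+18+19 = 79
Depot → S1 → S2 → S3 → S5 → S4 → Depot: 18+6+8+9+18+23 = 82
Depot → S1 → S2 → S4 → S3 → S5 → Depot: 18+6+11+10+9+19 = 73
Depot → S1 → S2 → S4 → S5 → S3 → Depot: 18+6+11+18+9+20 = 82
Depot → S1 → S2 → S5 → S3 → S4 → Depot: 18+6+17+9+10+23 = 83
Depot → S1 → S2 → S5 → S4 → S3 → Depot: 18+6+17+18+10+20 = 89
Depot → S1 → S3 → S2 → S4 → S5 → Depot: 18+14+8+11+18+19 = 88
Depot → S1 → S3 → S2 → S5 → S4 → Depot: 18+14+8+17+18+23 = 98
Depot → S1 → S3 → S4 → S2 → S5 → Depot: 18+14+10+11+17+19 = 89
Depot → S1 → S3 → S4 → S5 → S2 → Depot: 18+14+10+18+17+12 = 89
Depot → S1 → S3 → S5 → S2 → S4 → Depot: 18+14+9+17+11+23 = 92
Depot → S1 → S3 → S5 → S4 → S2 → Depot: 18+14+9+18+11+12 = 82
Depot → S1 → S4 → S2 → S3 → S5 → Depot: 18+5+11+8+9+19 = 70
Depot → S1 → S4 → S2 → S5 → S3 → Depot: 18+5+11+17+9+20 = 80
… (46 more)
Depot → S2 → S1 → S4 → S3 → S5 → Depot: 12+6+5+10+9+19 = 61  ← best
The minimum is 61.
One optimal route: Depot → S2 → S1 → S4 → S3 → S5 → Depot (or its reverse).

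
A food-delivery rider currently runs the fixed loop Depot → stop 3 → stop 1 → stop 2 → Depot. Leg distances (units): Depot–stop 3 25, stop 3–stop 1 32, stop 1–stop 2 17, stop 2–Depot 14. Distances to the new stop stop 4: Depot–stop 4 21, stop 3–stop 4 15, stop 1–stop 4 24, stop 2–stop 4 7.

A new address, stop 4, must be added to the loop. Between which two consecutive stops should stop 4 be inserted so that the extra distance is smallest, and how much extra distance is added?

+7 — insert stop 4 between stop 3 and stop 1.

Insertion cost between consecutive stops i–j is d(i,stop 4) + d(stop 4,j) − d(i,j):
  between Depot and stop 3: 21 + 15 − 25 = 11
  between stop 3 and stop 1: 15 + 24 − 32 = 7
  between stop 1 and stop 2: 24 + 7 − 17 = 14
  between stop 2 and Depot: 7 + 21 − 14 = 14
Cheapest insertion is between stop 3 and stop 1, adding 7.
New total = 88 + 7 = 95.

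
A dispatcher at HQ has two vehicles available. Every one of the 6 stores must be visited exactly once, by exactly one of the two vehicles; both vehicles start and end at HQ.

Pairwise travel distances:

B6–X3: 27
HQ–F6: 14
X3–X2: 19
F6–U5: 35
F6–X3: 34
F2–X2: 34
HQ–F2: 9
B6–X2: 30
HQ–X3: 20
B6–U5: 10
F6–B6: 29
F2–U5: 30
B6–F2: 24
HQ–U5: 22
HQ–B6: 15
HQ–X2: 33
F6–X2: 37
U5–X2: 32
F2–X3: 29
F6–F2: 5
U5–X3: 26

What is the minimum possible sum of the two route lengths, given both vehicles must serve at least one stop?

Try each way of splitting the stops between the two vehicles (each non-empty) and, for each split, find the best tour for each vehicle:
  {F6} + {B6, F2, U5, X3, X2}: 28 + 113 = 141
  {B6} + {F6, F2, U5, X3, X2}: 30 + 118 = 148
  {F6, B6} + {F2, U5, X3, X2}: 58 + 110 = 168
  {F2} + {F6, B6, U5, X3, X2}: 18 + 121 = 139
  {F6, F2} + {B6, U5, X3, X2}: 28 + 96 = 124
  {B6, F2} + {F6, U5, X3, X2}: 48 + 118 = 166
  … (31 splits in total)
Best: vehicle 1 HQ → F6 → F2 → HQ = 28; vehicle 2 HQ → B6 → U5 → X2 → X3 → HQ = 96; combined 124.

Minimum combined distance: 124.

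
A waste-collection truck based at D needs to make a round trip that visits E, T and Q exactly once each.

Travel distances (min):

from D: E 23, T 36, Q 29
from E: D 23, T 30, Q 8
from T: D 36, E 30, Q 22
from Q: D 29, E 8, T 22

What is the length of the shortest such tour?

89 min — the shortest possible round trip.

With 3 stops there are 3!/2 = 3 distinct round trips (a route and its reverse cost the same).
D→E→T→Q→D: 23+30+22+29 = 104
D→E→Q→T→D: 23+8+22+36 = 89
D→T→E→Q→D: 36+30+8+29 = 103
The minimum is 89.
One optimal route: D → E → Q → T → D (or its reverse).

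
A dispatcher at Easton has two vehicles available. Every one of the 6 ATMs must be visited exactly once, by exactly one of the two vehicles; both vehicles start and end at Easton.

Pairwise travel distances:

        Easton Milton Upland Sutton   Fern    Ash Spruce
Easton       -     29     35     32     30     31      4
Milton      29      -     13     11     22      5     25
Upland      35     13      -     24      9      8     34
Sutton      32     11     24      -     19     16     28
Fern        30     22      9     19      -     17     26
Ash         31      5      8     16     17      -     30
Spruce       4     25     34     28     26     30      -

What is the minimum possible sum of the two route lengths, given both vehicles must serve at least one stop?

Minimum combined distance: 103.

There are 2^5 − 1 = 31 ways to divide the 6 stops into two non-empty groups. For each, the best each vehicle can do is its own shortest tour through its group:
  {Milton} + {Upland, Sutton, Fern, Ash, Spruce}: 58 + 95 = 153
  {Upland} + {Milton, Sutton, Fern, Ash, Spruce}: 70 + 95 = 165
  {Milton, Upland} + {Sutton, Fern, Ash, Spruce}: 77 + 95 = 172
  {Sutton} + {Milton, Upland, Fern, Ash, Spruce}: 64 + 81 = 145
  {Milton, Sutton} + {Upland, Fern, Ash, Spruce}: 72 + 78 = 150
  {Upland, Sutton} + {Milton, Fern, Ash, Spruce}: 91 + 81 = 172
  … (31 splits in total)
  {Milton, Upland, Sutton, Fern, Ash} + {Spruce}: 95 + 8 = 103  ← best
Best: vehicle 1 Easton → Sutton → Milton → Ash → Upland → Fern → Easton = 95; vehicle 2 Easton → Spruce → Easton = 8; combined 103.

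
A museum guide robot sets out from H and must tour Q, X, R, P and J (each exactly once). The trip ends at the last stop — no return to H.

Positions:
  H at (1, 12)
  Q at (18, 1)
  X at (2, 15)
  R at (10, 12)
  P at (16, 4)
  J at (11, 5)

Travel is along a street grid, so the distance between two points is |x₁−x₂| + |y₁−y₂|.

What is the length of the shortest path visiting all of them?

There are 5! = 120 possible orderings.
H - Q - X - R - P - J: 28+30+11+14+6 = 89
H - Q - X - R - J - P: 28+30+11+8+6 = 83
H - Q - X - P - R - J: 28+30+25+14+8 = 105
H - Q - X - P - J - R: 28+30+25+6+8 = 97
H - Q - X - J - R - P: 28+30+19+8+14 = 99
H - Q - X - J - P - R: 28+30+19+6+14 = 97
H - Q - R - X - P - J: 28+19+11+25+6 = 89
H - Q - R - X - J - P: 28+19+11+19+6 = 83
H - Q - R - P - X - J: 28+19+14+25+19 = 105
H - Q - R - P - J - X: 28+19+14+6+19 = 86
H - Q - R - J - X - P: 28+19+8+19+25 = 99
H - Q - R - J - P - X: 28+19+8+6+25 = 86
H - Q - P - X - R - J: 28+5+25+11+8 = 77
H - Q - P - X - J - R: 28+5+25+19+8 = 85
… (106 more)
H - X - R - J - P - Q: 4+11+8+6+5 = 34  ← best
The minimum is 34.
One shortest path: H → X → R → J → P → Q.

Minimum one-way distance = 34.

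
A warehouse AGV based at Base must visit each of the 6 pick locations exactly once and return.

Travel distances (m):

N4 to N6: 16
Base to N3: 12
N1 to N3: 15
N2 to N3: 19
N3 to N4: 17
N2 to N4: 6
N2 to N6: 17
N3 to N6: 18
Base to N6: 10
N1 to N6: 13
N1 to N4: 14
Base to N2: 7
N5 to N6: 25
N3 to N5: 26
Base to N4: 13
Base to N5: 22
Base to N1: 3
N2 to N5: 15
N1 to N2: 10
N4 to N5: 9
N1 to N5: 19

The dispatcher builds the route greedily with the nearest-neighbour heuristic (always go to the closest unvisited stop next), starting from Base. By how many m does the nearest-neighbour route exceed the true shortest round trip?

1 m longer than the optimal tour.

Base: N1=3, N2=7, N6=10, N3=12, N4=13, N5=22 ⇒ N1
N1: N2=10, N6=13, N4=14, N3=15, N5=19 ⇒ N2
N2: N4=6, N5=15, N6=17, N3=19 ⇒ N4
N4: N5=9, N6=16, N3=17 ⇒ N5
N5: N6=25, N3=26 ⇒ N6
N6: N3=18 ⇒ N3
NN route Base → N1 → N2 → N4 → N5 → N6 → N3 → Base costs 83.
Optimal: Base → N1 → N2 → N4 → N5 → N3 → N6 → Base costs 82 (by enumerating all 360 distinct tours).
Excess = 83 − 82 = 1.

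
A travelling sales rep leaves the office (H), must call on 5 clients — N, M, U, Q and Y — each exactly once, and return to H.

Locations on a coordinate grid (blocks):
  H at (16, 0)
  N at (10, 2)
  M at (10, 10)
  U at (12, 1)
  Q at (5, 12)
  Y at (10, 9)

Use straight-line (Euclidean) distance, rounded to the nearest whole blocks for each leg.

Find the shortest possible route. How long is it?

With 5 stops there are 5!/2 = 60 distinct round trips (a route and its reverse cost the same).
H → N → M → U → Q → Y → H: 6+8+9+13+6+11 = 53
H → N → M → U → Y → Q → H: 6+8+9+8+6+16 = 53
H → N → M → Q → U → Y → H: 6+8+5+13+8+11 = 51
H → N → M → Q → Y → U → H: 6+8+5+6+8+4 = 37
H → N → M → Y → U → Q → H: 6+8+1+8+13+16 = 52
H → N → M → Y → Q → U → H: 6+8+1+6+13+4 = 38
H → N → U → M → Q → Y → H: 6+2+9+5+6+11 = 39
H → N → U → M → Y → Q → H: 6+2+9+1+6+16 = 40
H → N → U → Q → M → Y → H: 6+2+13+5+1+11 = 38
H → N → U → Q → Y → M → H: 6+2+13+6+1+12 = 40
H → N → U → Y → M → Q → H: 6+2+8+1+5+16 = 38
H → N → U → Y → Q → M → H: 6+2+8+6+5+12 = 39
H → N → Q → M → U → Y → H: 6+11+5+9+8+11 = 50
H → N → Q → M → Y → U → H: 6+11+5+1+8+4 = 35
… (46 more)
H → U → N → Q → M → Y → H: 4+2+11+5+1+11 = 34  ← best
The minimum is 34.
One optimal route: H → U → N → Q → M → Y → H (or its reverse).

Minimum total distance: 34 blocks.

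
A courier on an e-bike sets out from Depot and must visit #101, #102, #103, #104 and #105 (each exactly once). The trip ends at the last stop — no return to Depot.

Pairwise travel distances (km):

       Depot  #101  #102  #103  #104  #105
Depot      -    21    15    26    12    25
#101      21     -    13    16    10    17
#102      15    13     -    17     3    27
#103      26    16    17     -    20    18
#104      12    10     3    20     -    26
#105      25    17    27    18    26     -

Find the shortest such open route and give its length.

There are 5! = 120 possible orderings.
Depot → #101 → #102 → #103 → #104 → #105: 21+13+17+20+26 = 97
Depot → #101 → #102 → #103 → #105 → #104: 21+13+17+18+26 = 95
Depot → #101 → #102 → #104 → #103 → #105: 21+13+3+20+18 = 75
Depot → #101 → #102 → #104 → #105 → #103: 21+13+3+26+18 = 81
Depot → #101 → #102 → #105 → #103 → #104: 21+13+27+18+20 = 99
Depot → #101 → #102 → #105 → #104 → #103: 21+13+27+26+20 = 107
Depot → #101 → #103 → #102 → #104 → #105: 21+16+17+3+26 = 83
Depot → #101 → #103 → #102 → #105 → #104: 21+16+17+27+26 = 107
Depot → #101 → #103 → #104 → #102 → #105: 21+16+20+3+27 = 87
Depot → #101 → #103 → #104 → #105 → #102: 21+16+20+26+27 = 110
Depot → #101 → #103 → #105 → #102 → #104: 21+16+18+27+3 = 85
Depot → #101 → #103 → #105 → #104 → #102: 21+16+18+26+3 = 84
Depot → #101 → #104 → #102 → #103 → #105: 21+10+3+17+18 = 69
Depot → #101 → #104 → #102 → #105 → #103: 21+10+3+27+18 = 79
… (106 more)
Depot → #102 → #104 → #101 → #103 → #105: 15+3+10+16+18 = 62  ← best
The minimum is 62.
One shortest path: Depot → #102 → #104 → #101 → #103 → #105.

62 km — the minimum one-way total.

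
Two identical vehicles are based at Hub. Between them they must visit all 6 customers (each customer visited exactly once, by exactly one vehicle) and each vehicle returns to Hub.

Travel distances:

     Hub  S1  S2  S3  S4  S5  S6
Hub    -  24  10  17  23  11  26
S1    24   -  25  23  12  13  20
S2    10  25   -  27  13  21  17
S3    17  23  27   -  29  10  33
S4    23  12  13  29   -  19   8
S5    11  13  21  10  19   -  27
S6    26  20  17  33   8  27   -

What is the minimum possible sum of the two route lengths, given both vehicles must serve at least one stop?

There are 2^5 − 1 = 31 ways to divide the 6 stops into two non-empty groups. For each, the best each vehicle can do is its own shortest tour through its group:
  {S1} + {S2, S3, S4, S5, S6}: 48 + 81 = 129
  {S2} + {S1, S3, S4, S5, S6}: 20 + 86 = 106
  {S1, S2} + {S3, S4, S5, S6}: 59 + 80 = 139
  {S3} + {S1, S2, S4, S5, S6}: 34 + 71 = 105
  {S1, S3} + {S2, S4, S5, S6}: 64 + 65 = 129
  {S2, S3} + {S1, S4, S5, S6}: 54 + 70 = 124
  … (31 splits in total)
Best: vehicle 1 Hub → S3 → Hub = 34; vehicle 2 Hub → S2 → S6 → S4 → S1 → S5 → Hub = 71; combined 105.

105 — the smallest possible combined total.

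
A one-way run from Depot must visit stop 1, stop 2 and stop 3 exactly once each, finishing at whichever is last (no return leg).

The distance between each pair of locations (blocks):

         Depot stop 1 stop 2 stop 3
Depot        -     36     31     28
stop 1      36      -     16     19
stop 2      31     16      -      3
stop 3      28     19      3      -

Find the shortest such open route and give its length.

Minimum one-way distance = 47 blocks.

There are 3! = 6 possible orderings.
Depot → stop 1 → stop 2 → stop 3: 36+16+3 = 55
Depot → stop 1 → stop 3 → stop 2: 36+19+3 = 58
Depot → stop 2 → stop 1 → stop 3: 31+16+19 = 66
Depot → stop 2 → stop 3 → stop 1: 31+3+19 = 53
Depot → stop 3 → stop 1 → stop 2: 28+19+16 = 63
Depot → stop 3 → stop 2 → stop 1: 28+3+16 = 47
The minimum is 47.
One shortest path: Depot → stop 3 → stop 2 → stop 1.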